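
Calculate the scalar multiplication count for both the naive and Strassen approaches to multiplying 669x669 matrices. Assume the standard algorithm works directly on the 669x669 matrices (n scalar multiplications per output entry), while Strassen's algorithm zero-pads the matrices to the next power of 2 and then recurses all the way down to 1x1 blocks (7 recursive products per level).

Matrix multiplication for 669x669 matrices:

Strassen's algorithm requires power-of-2 dimensions. Pad 669x669 to 1024x1024 (next power of 2).

Standard algorithm: 669^3 = 299418309 multiplications
Strassen's algorithm: 7^(log2(1024)) = 7^10 = 282475249 multiplications
Savings: 299418309 - 282475249 = 16943060 multiplications

Standard: 299418309 multiplications (669^3). Strassen: 282475249 multiplications (7^10, after padding to 1024x1024). Strassen reduces 8 recursive multiplications to 7 at each level.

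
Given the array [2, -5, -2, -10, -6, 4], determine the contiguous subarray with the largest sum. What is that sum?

Using Kadane's algorithm on [2, -5, -2, -10, -6, 4]:

Scanning through the array:
Position 1 (value -5): max_ending_here = -3, max_so_far = 2
Position 2 (value -2): max_ending_here = -2, max_so_far = 2
Position 3 (value -10): max_ending_here = -10, max_so_far = 2
Position 4 (value -6): max_ending_here = -6, max_so_far = 2
Position 5 (value 4): max_ending_here = 4, max_so_far = 4

Maximum subarray: [4]
Maximum sum: 4

The maximum subarray is [4] with sum 4. This subarray runs from index 5 to index 5.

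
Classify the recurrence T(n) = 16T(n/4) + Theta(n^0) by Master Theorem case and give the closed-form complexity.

Master Theorem for T(n) = 16T(n/4) + O(n^0):

a = 16, b = 4, c = 0
log_b(a) = log_4(16) = 2.0000

Case 1: c = 0 < log_4(16) = 2.0000
T(n) = O(n^(log_4 16)) = O(n^2)

For T(n) = 16T(n/4) + O(n^0): log_4(16) = 2.0000. This is Case 1 of the Master Theorem (c < log_b(a), work dominated by leaves), giving O(n^2).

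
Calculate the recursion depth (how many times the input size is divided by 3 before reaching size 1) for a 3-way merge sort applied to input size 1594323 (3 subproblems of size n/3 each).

For divide and conquer with division factor 3:

Problem sizes at each level:
Level 0: 1594323
Level 1: 531441
Level 2: 177147
Level 3: 59049
Level 4: 19683
Level 5: 6561
Level 6: 2187
Level 7: 729
Level 8: 243
Level 9: 81
Level 10: 27
Level 11: 9
Level 12: 3
Level 13: 1

The root is level 0 and the size-1 base case is level 13 (the tree spans levels 0 through 13, i.e. 14 levels counting the root), so the depth is the number of divisions: log_3(1594323) = 13

The recursion tree depth is log_3(1594323) = 13. At each level, the problem size is divided by 3, so it takes 13 divisions to reduce to a base case of size 1. The algorithm makes 3 recursive calls at each level.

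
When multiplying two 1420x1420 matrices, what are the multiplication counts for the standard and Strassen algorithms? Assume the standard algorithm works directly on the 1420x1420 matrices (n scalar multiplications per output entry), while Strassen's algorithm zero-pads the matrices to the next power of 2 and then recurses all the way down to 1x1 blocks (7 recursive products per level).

Matrix multiplication for 1420x1420 matrices:

Strassen's algorithm requires power-of-2 dimensions. Pad 1420x1420 to 2048x2048 (next power of 2).

Standard algorithm: 1420^3 = 2863288000 multiplications
Strassen's algorithm: 7^(log2(2048)) = 7^11 = 1977326743 multiplications
Savings: 2863288000 - 1977326743 = 885961257 multiplications

Standard: 2863288000 multiplications (1420^3). Strassen: 1977326743 multiplications (7^11, after padding to 2048x2048). Strassen reduces 8 recursive multiplications to 7 at each level.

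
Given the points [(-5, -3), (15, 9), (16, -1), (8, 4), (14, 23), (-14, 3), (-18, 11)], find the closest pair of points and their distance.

Computing all pairwise distances among 7 points:

d((-5, -3), (15, 9)) = 23.3238
d((-5, -3), (16, -1)) = 21.095
d((-5, -3), (8, 4)) = 14.7648
d((-5, -3), (14, 23)) = 32.2025
d((-5, -3), (-14, 3)) = 10.8167
d((-5, -3), (-18, 11)) = 19.105
d((15, 9), (16, -1)) = 10.0499
d((15, 9), (8, 4)) = 8.6023 <-- minimum
d((15, 9), (14, 23)) = 14.0357
d((15, 9), (-14, 3)) = 29.6142
d((15, 9), (-18, 11)) = 33.0606
d((16, -1), (8, 4)) = 9.434
d((16, -1), (14, 23)) = 24.0832
d((16, -1), (-14, 3)) = 30.2655
d((16, -1), (-18, 11)) = 36.0555
d((8, 4), (14, 23)) = 19.9249
d((8, 4), (-14, 3)) = 22.0227
d((8, 4), (-18, 11)) = 26.9258
d((14, 23), (-14, 3)) = 34.4093
d((14, 23), (-18, 11)) = 34.176
d((-14, 3), (-18, 11)) = 8.9443

Closest pair: (15, 9) and (8, 4) with distance 8.6023

The closest pair is (15, 9) and (8, 4) with Euclidean distance 8.6023. For 7 points, brute-force pairwise comparison is shown above. For large n, the divide-and-conquer algorithm (sort by x, recurse on halves, check the dividing strip) achieves O(n log n).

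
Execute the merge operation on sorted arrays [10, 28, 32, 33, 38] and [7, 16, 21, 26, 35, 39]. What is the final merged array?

Merging process:

Compare 10 vs 7: take 7 from right. Merged: [7]
Compare 10 vs 16: take 10 from left. Merged: [7, 10]
Compare 28 vs 16: take 16 from right. Merged: [7, 10, 16]
Compare 28 vs 21: take 21 from right. Merged: [7, 10, 16, 21]
Compare 28 vs 26: take 26 from right. Merged: [7, 10, 16, 21, 26]
Compare 28 vs 35: take 28 from left. Merged: [7, 10, 16, 21, 26, 28]
Compare 32 vs 35: take 32 from left. Merged: [7, 10, 16, 21, 26, 28, 32]
Compare 33 vs 35: take 33 from left. Merged: [7, 10, 16, 21, 26, 28, 32, 33]
Compare 38 vs 35: take 35 from right. Merged: [7, 10, 16, 21, 26, 28, 32, 33, 35]
Compare 38 vs 39: take 38 from left. Merged: [7, 10, 16, 21, 26, 28, 32, 33, 35, 38]
Append remaining from right: [39]. Merged: [7, 10, 16, 21, 26, 28, 32, 33, 35, 38, 39]

Final merged array: [7, 10, 16, 21, 26, 28, 32, 33, 35, 38, 39]
Total comparisons: 10

The merged array is [7, 10, 16, 21, 26, 28, 32, 33, 35, 38, 39], requiring 10 comparisons. The merge step runs in O(n) time where n is the total number of elements.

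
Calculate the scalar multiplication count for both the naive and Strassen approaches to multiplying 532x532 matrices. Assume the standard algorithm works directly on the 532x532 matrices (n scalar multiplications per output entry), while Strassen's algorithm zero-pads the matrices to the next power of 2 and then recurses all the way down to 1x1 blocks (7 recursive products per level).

Matrix multiplication for 532x532 matrices:

Strassen's algorithm requires power-of-2 dimensions. Pad 532x532 to 1024x1024 (next power of 2).

Standard algorithm: 532^3 = 150568768 multiplications
Strassen's algorithm: 7^(log2(1024)) = 7^10 = 282475249 multiplications
Difference: 150568768 - 282475249 = -131906481 (Strassen uses MORE here due to padding overhead — for small or just-over-power-of-2 n, padding can outweigh the per-level savings)

Standard: 150568768 multiplications (532^3). Strassen: 282475249 multiplications (7^10, after padding to 1024x1024). Strassen reduces 8 recursive multiplications to 7 at each level.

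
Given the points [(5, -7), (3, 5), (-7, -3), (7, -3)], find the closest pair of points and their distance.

Computing all pairwise distances among 4 points:

d((5, -7), (3, 5)) = 12.1655
d((5, -7), (-7, -3)) = 12.6491
d((5, -7), (7, -3)) = 4.4721 <-- minimum
d((3, 5), (-7, -3)) = 12.8062
d((3, 5), (7, -3)) = 8.9443
d((-7, -3), (7, -3)) = 14.0

Closest pair: (5, -7) and (7, -3) with distance 4.4721

The closest pair is (5, -7) and (7, -3) with Euclidean distance 4.4721. For 4 points, brute-force pairwise comparison is shown above. For large n, the divide-and-conquer algorithm (sort by x, recurse on halves, check the dividing strip) achieves O(n log n).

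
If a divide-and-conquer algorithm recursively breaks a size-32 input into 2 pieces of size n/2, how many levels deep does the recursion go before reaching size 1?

For divide and conquer with division factor 2:

Problem sizes at each level:
Level 0: 32
Level 1: 16
Level 2: 8
Level 3: 4
Level 4: 2
Level 5: 1

The root is level 0 and the size-1 base case is level 5 (the tree spans levels 0 through 5, i.e. 6 levels counting the root), so the depth is the number of divisions: log_2(32) = 5

The recursion tree depth is log_2(32) = 5. At each level, the problem size is divided by 2, so it takes 5 divisions to reduce to a base case of size 1. The algorithm makes 2 recursive calls at each level.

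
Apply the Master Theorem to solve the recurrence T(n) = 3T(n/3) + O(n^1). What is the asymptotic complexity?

Master Theorem for T(n) = 3T(n/3) + O(n^1):

a = 3, b = 3, c = 1
log_b(a) = log_3(3) = 1.0000

Case 2: c = 1 = log_3(3) = 1.0000
T(n) = O(n^1 log n) = O(n log n)

For T(n) = 3T(n/3) + O(n^1): log_3(3) = 1.0000. This is Case 2 of the Master Theorem (c = log_b(a), equal work at all levels), giving O(n log n).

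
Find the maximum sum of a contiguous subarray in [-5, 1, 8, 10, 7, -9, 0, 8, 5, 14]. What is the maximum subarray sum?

Using Kadane's algorithm on [-5, 1, 8, 10, 7, -9, 0, 8, 5, 14]:

Scanning through the array:
Position 1 (value 1): max_ending_here = 1, max_so_far = 1
Position 2 (value 8): max_ending_here = 9, max_so_far = 9
Position 3 (value 10): max_ending_here = 19, max_so_far = 19
Position 4 (value 7): max_ending_here = 26, max_so_far = 26
Position 5 (value -9): max_ending_here = 17, max_so_far = 26
Position 6 (value 0): max_ending_here = 17, max_so_far = 26
Position 7 (value 8): max_ending_here = 25, max_so_far = 26
Position 8 (value 5): max_ending_here = 30, max_so_far = 30
Position 9 (value 14): max_ending_here = 44, max_so_far = 44

Maximum subarray: [1, 8, 10, 7, -9, 0, 8, 5, 14]
Maximum sum: 44

The maximum subarray is [1, 8, 10, 7, -9, 0, 8, 5, 14] with sum 44. This subarray runs from index 1 to index 9.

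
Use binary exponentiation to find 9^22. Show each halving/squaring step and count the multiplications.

Computing 9^22 by squaring (build up from 9^1; each line after the first costs one multiplication):

9^1 = 9
9^2 = (9^1)^2 = 9^2 = 81
9^4 = (9^2)^2 = 81^2 = 6561
9^5 = 9 * 9^4 = 9 * 6561 = 59049
9^10 = (9^5)^2 = 59049^2 = 3486784401
9^11 = 9 * 9^10 = 9 * 3486784401 = 31381059609
9^22 = (9^11)^2 = 31381059609^2 = 984770902183611232881

Result: 984770902183611232881
Multiplications needed: 6 (6 lines after 9^1)

9^22 = 984770902183611232881. Using exponentiation by squaring, this requires 6 multiplications. The key idea: if the exponent is even, square the half-power; if odd, multiply by the base once.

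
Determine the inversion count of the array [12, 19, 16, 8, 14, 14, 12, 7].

Finding inversions in [12, 19, 16, 8, 14, 14, 12, 7]:

(0, 3): arr[0]=12 > arr[3]=8
(0, 7): arr[0]=12 > arr[7]=7
(1, 2): arr[1]=19 > arr[2]=16
(1, 3): arr[1]=19 > arr[3]=8
(1, 4): arr[1]=19 > arr[4]=14
(1, 5): arr[1]=19 > arr[5]=14
(1, 6): arr[1]=19 > arr[6]=12
(1, 7): arr[1]=19 > arr[7]=7
(2, 3): arr[2]=16 > arr[3]=8
(2, 4): arr[2]=16 > arr[4]=14
(2, 5): arr[2]=16 > arr[5]=14
(2, 6): arr[2]=16 > arr[6]=12
(2, 7): arr[2]=16 > arr[7]=7
(3, 7): arr[3]=8 > arr[7]=7
(4, 6): arr[4]=14 > arr[6]=12
(4, 7): arr[4]=14 > arr[7]=7
(5, 6): arr[5]=14 > arr[6]=12
(5, 7): arr[5]=14 > arr[7]=7
(6, 7): arr[6]=12 > arr[7]=7

Total inversions: 19

The array has 19 inversion(s): (0,3), (0,7), (1,2), (1,3), (1,4), (1,5), (1,6), (1,7), (2,3), (2,4), (2,5), (2,6), (2,7), (3,7), (4,6), (4,7), (5,6), (5,7), (6,7). Each pair (i,j) satisfies i < j and arr[i] > arr[j].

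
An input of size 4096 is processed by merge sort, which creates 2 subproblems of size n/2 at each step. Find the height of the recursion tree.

For divide and conquer with division factor 2:

Problem sizes at each level:
Level 0: 4096
Level 1: 2048
Level 2: 1024
Level 3: 512
Level 4: 256
Level 5: 128
Level 6: 64
Level 7: 32
Level 8: 16
Level 9: 8
Level 10: 4
Level 11: 2
Level 12: 1

The root is level 0 and the size-1 base case is level 12 (the tree spans levels 0 through 12, i.e. 13 levels counting the root), so the depth is the number of divisions: log_2(4096) = 12

The recursion tree depth is log_2(4096) = 12. At each level, the problem size is divided by 2, so it takes 12 divisions to reduce to a base case of size 1. The algorithm makes 2 recursive calls at each level.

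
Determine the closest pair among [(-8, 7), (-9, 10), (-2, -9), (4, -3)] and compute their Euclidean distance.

Computing all pairwise distances among 4 points:

d((-8, 7), (-9, 10)) = 3.1623 <-- minimum
d((-8, 7), (-2, -9)) = 17.088
d((-8, 7), (4, -3)) = 15.6205
d((-9, 10), (-2, -9)) = 20.2485
d((-9, 10), (4, -3)) = 18.3848
d((-2, -9), (4, -3)) = 8.4853

Closest pair: (-8, 7) and (-9, 10) with distance 3.1623

The closest pair is (-8, 7) and (-9, 10) with Euclidean distance 3.1623. For 4 points, brute-force pairwise comparison is shown above. For large n, the divide-and-conquer algorithm (sort by x, recurse on halves, check the dividing strip) achieves O(n log n).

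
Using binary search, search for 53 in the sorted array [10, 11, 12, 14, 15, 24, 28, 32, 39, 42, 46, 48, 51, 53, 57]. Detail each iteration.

Binary search for 53 in [10, 11, 12, 14, 15, 24, 28, 32, 39, 42, 46, 48, 51, 53, 57]:

lo=0, hi=14, mid=7, arr[mid]=32 -> 32 < 53, search right half
lo=8, hi=14, mid=11, arr[mid]=48 -> 48 < 53, search right half
lo=12, hi=14, mid=13, arr[mid]=53 -> Found target at index 13!

Binary search finds 53 at index 13 after 3 comparisons. The search repeatedly halves the search space by comparing with the middle element.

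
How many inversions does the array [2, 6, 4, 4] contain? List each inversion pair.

Finding inversions in [2, 6, 4, 4]:

(1, 2): arr[1]=6 > arr[2]=4
(1, 3): arr[1]=6 > arr[3]=4

Total inversions: 2

The array has 2 inversion(s): (1,2), (1,3). Each pair (i,j) satisfies i < j and arr[i] > arr[j].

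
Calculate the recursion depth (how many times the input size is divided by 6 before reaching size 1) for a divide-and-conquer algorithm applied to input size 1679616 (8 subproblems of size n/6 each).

For divide and conquer with division factor 6:

Problem sizes at each level:
Level 0: 1679616
Level 1: 279936
Level 2: 46656
Level 3: 7776
Level 4: 1296
Level 5: 216
Level 6: 36
Level 7: 6
Level 8: 1

The root is level 0 and the size-1 base case is level 8 (the tree spans levels 0 through 8, i.e. 9 levels counting the root), so the depth is the number of divisions: log_6(1679616) = 8

The recursion tree depth is log_6(1679616) = 8. At each level, the problem size is divided by 6, so it takes 8 divisions to reduce to a base case of size 1. The algorithm makes 8 recursive calls at each level.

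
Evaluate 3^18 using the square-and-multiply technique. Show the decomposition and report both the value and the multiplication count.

Computing 3^18 by squaring (build up from 3^1; each line after the first costs one multiplication):

3^1 = 3
3^2 = (3^1)^2 = 3^2 = 9
3^4 = (3^2)^2 = 9^2 = 81
3^8 = (3^4)^2 = 81^2 = 6561
3^9 = 3 * 3^8 = 3 * 6561 = 19683
3^18 = (3^9)^2 = 19683^2 = 387420489

Result: 387420489
Multiplications needed: 5 (5 lines after 3^1)

3^18 = 387420489. Using exponentiation by squaring, this requires 5 multiplications. The key idea: if the exponent is even, square the half-power; if odd, multiply by the base once.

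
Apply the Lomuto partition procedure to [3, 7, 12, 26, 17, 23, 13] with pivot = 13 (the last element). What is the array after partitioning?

Lomuto partition with pivot = 13:

Initial array: [3, 7, 12, 26, 17, 23, 13]

arr[0]=3 <= 13: swap with position 0, array becomes [3, 7, 12, 26, 17, 23, 13]
arr[1]=7 <= 13: swap with position 1, array becomes [3, 7, 12, 26, 17, 23, 13]
arr[2]=12 <= 13: swap with position 2, array becomes [3, 7, 12, 26, 17, 23, 13]
arr[3]=26 > 13: no swap
arr[4]=17 > 13: no swap
arr[5]=23 > 13: no swap

Place pivot at position 3: [3, 7, 12, 13, 17, 23, 26]
Pivot position: 3

After partitioning with pivot 13, the array becomes [3, 7, 12, 13, 17, 23, 26]. The pivot is placed at index 3. All elements to the left of the pivot are <= 13, and all elements to the right are > 13.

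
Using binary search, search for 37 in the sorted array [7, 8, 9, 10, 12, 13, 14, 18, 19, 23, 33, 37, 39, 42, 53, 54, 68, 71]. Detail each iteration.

Binary search for 37 in [7, 8, 9, 10, 12, 13, 14, 18, 19, 23, 33, 37, 39, 42, 53, 54, 68, 71]:

lo=0, hi=17, mid=8, arr[mid]=19 -> 19 < 37, search right half
lo=9, hi=17, mid=13, arr[mid]=42 -> 42 > 37, search left half
lo=9, hi=12, mid=10, arr[mid]=33 -> 33 < 37, search right half
lo=11, hi=12, mid=11, arr[mid]=37 -> Found target at index 11!

Binary search finds 37 at index 11 after 4 comparisons. The search repeatedly halves the search space by comparing with the middle element.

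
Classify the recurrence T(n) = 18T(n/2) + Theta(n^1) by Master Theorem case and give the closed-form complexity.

Master Theorem for T(n) = 18T(n/2) + O(n^1):

a = 18, b = 2, c = 1
log_b(a) = log_2(18) = 4.1699

Case 1: c = 1 < log_2(18) = 4.1699
T(n) = O(n^(log_2 18))

For T(n) = 18T(n/2) + O(n^1): log_2(18) = 4.1699. This is Case 1 of the Master Theorem (c < log_b(a), work dominated by leaves), giving O(n^(log_2 18)).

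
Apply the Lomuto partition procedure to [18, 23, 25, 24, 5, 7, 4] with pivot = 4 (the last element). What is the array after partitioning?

Lomuto partition with pivot = 4:

Initial array: [18, 23, 25, 24, 5, 7, 4]

arr[0]=18 > 4: no swap
arr[1]=23 > 4: no swap
arr[2]=25 > 4: no swap
arr[3]=24 > 4: no swap
arr[4]=5 > 4: no swap
arr[5]=7 > 4: no swap

Place pivot at position 0: [4, 23, 25, 24, 5, 7, 18]
Pivot position: 0

After partitioning with pivot 4, the array becomes [4, 23, 25, 24, 5, 7, 18]. The pivot is placed at index 0. All elements to the left of the pivot are <= 4, and all elements to the right are > 4.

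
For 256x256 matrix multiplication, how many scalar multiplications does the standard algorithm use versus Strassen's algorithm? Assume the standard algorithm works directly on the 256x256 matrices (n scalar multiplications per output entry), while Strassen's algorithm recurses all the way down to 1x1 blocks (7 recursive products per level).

Matrix multiplication for 256x256 matrices:

Standard algorithm: 256^3 = 16777216 multiplications
Strassen's algorithm: 7^(log2(256)) = 7^8 = 5764801 multiplications
Savings: 16777216 - 5764801 = 11012415 multiplications

Standard: 16777216 multiplications (256^3). Strassen: 5764801 multiplications (7^8). Strassen reduces 8 recursive multiplications to 7 at each level.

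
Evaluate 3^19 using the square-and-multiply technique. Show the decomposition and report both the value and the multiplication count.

Computing 3^19 by squaring (build up from 3^1; each line after the first costs one multiplication):

3^1 = 3
3^2 = (3^1)^2 = 3^2 = 9
3^4 = (3^2)^2 = 9^2 = 81
3^8 = (3^4)^2 = 81^2 = 6561
3^9 = 3 * 3^8 = 3 * 6561 = 19683
3^18 = (3^9)^2 = 19683^2 = 387420489
3^19 = 3 * 3^18 = 3 * 387420489 = 1162261467

Result: 1162261467
Multiplications needed: 6 (6 lines after 3^1)

3^19 = 1162261467. Using exponentiation by squaring, this requires 6 multiplications. The key idea: if the exponent is even, square the half-power; if odd, multiply by the base once.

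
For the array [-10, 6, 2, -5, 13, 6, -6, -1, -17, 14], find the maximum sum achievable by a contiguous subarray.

Using Kadane's algorithm on [-10, 6, 2, -5, 13, 6, -6, -1, -17, 14]:

Scanning through the array:
Position 1 (value 6): max_ending_here = 6, max_so_far = 6
Position 2 (value 2): max_ending_here = 8, max_so_far = 8
Position 3 (value -5): max_ending_here = 3, max_so_far = 8
Position 4 (value 13): max_ending_here = 16, max_so_far = 16
Position 5 (value 6): max_ending_here = 22, max_so_far = 22
Position 6 (value -6): max_ending_here = 16, max_so_far = 22
Position 7 (value -1): max_ending_here = 15, max_so_far = 22
Position 8 (value -17): max_ending_here = -2, max_so_far = 22
Position 9 (value 14): max_ending_here = 14, max_so_far = 22

Maximum subarray: [6, 2, -5, 13, 6]
Maximum sum: 22

The maximum subarray is [6, 2, -5, 13, 6] with sum 22. This subarray runs from index 1 to index 5.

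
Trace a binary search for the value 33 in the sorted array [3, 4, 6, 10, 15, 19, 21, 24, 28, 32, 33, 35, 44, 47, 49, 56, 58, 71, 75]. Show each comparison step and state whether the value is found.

Binary search for 33 in [3, 4, 6, 10, 15, 19, 21, 24, 28, 32, 33, 35, 44, 47, 49, 56, 58, 71, 75]:

lo=0, hi=18, mid=9, arr[mid]=32 -> 32 < 33, search right half
lo=10, hi=18, mid=14, arr[mid]=49 -> 49 > 33, search left half
lo=10, hi=13, mid=11, arr[mid]=35 -> 35 > 33, search left half
lo=10, hi=10, mid=10, arr[mid]=33 -> Found target at index 10!

Binary search finds 33 at index 10 after 4 comparisons. The search repeatedly halves the search space by comparing with the middle element.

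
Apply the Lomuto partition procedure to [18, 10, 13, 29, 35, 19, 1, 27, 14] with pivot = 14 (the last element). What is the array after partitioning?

Lomuto partition with pivot = 14:

Initial array: [18, 10, 13, 29, 35, 19, 1, 27, 14]

arr[0]=18 > 14: no swap
arr[1]=10 <= 14: swap with position 0, array becomes [10, 18, 13, 29, 35, 19, 1, 27, 14]
arr[2]=13 <= 14: swap with position 1, array becomes [10, 13, 18, 29, 35, 19, 1, 27, 14]
arr[3]=29 > 14: no swap
arr[4]=35 > 14: no swap
arr[5]=19 > 14: no swap
arr[6]=1 <= 14: swap with position 2, array becomes [10, 13, 1, 29, 35, 19, 18, 27, 14]
arr[7]=27 > 14: no swap

Place pivot at position 3: [10, 13, 1, 14, 35, 19, 18, 27, 29]
Pivot position: 3

After partitioning with pivot 14, the array becomes [10, 13, 1, 14, 35, 19, 18, 27, 29]. The pivot is placed at index 3. All elements to the left of the pivot are <= 14, and all elements to the right are > 14.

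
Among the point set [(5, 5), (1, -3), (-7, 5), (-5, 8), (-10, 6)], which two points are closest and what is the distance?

Computing all pairwise distances among 5 points:

d((5, 5), (1, -3)) = 8.9443
d((5, 5), (-7, 5)) = 12.0
d((5, 5), (-5, 8)) = 10.4403
d((5, 5), (-10, 6)) = 15.0333
d((1, -3), (-7, 5)) = 11.3137
d((1, -3), (-5, 8)) = 12.53
d((1, -3), (-10, 6)) = 14.2127
d((-7, 5), (-5, 8)) = 3.6056
d((-7, 5), (-10, 6)) = 3.1623 <-- minimum
d((-5, 8), (-10, 6)) = 5.3852

Closest pair: (-7, 5) and (-10, 6) with distance 3.1623

The closest pair is (-7, 5) and (-10, 6) with Euclidean distance 3.1623. For 5 points, brute-force pairwise comparison is shown above. For large n, the divide-and-conquer algorithm (sort by x, recurse on halves, check the dividing strip) achieves O(n log n).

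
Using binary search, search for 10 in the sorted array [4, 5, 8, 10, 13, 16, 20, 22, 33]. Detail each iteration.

Binary search for 10 in [4, 5, 8, 10, 13, 16, 20, 22, 33]:

lo=0, hi=8, mid=4, arr[mid]=13 -> 13 > 10, search left half
lo=0, hi=3, mid=1, arr[mid]=5 -> 5 < 10, search right half
lo=2, hi=3, mid=2, arr[mid]=8 -> 8 < 10, search right half
lo=3, hi=3, mid=3, arr[mid]=10 -> Found target at index 3!

Binary search finds 10 at index 3 after 4 comparisons. The search repeatedly halves the search space by comparing with the middle element.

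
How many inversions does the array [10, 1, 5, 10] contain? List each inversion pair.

Finding inversions in [10, 1, 5, 10]:

(0, 1): arr[0]=10 > arr[1]=1
(0, 2): arr[0]=10 > arr[2]=5

Total inversions: 2

The array has 2 inversion(s): (0,1), (0,2). Each pair (i,j) satisfies i < j and arr[i] > arr[j].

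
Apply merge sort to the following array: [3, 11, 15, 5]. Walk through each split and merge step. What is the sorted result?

Merge sort trace:

Split: [3, 11, 15, 5] -> [3, 11] and [15, 5]
  Split: [3, 11] -> [3] and [11]
  Merge: [3] + [11] -> [3, 11]
  Split: [15, 5] -> [15] and [5]
  Merge: [15] + [5] -> [5, 15]
Merge: [3, 11] + [5, 15] -> [3, 5, 11, 15]

Final sorted array: [3, 5, 11, 15]

The merge sort proceeds by recursively splitting the array and merging sorted halves.
After all merges, the sorted array is [3, 5, 11, 15].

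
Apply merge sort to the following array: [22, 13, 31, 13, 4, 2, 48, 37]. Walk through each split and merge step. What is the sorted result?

Merge sort trace:

Split: [22, 13, 31, 13, 4, 2, 48, 37] -> [22, 13, 31, 13] and [4, 2, 48, 37]
  Split: [22, 13, 31, 13] -> [22, 13] and [31, 13]
    Split: [22, 13] -> [22] and [13]
    Merge: [22] + [13] -> [13, 22]
    Split: [31, 13] -> [31] and [13]
    Merge: [31] + [13] -> [13, 31]
  Merge: [13, 22] + [13, 31] -> [13, 13, 22, 31]
  Split: [4, 2, 48, 37] -> [4, 2] and [48, 37]
    Split: [4, 2] -> [4] and [2]
    Merge: [4] + [2] -> [2, 4]
    Split: [48, 37] -> [48] and [37]
    Merge: [48] + [37] -> [37, 48]
  Merge: [2, 4] + [37, 48] -> [2, 4, 37, 48]
Merge: [13, 13, 22, 31] + [2, 4, 37, 48] -> [2, 4, 13, 13, 22, 31, 37, 48]

Final sorted array: [2, 4, 13, 13, 22, 31, 37, 48]

The merge sort proceeds by recursively splitting the array and merging sorted halves.
After all merges, the sorted array is [2, 4, 13, 13, 22, 31, 37, 48].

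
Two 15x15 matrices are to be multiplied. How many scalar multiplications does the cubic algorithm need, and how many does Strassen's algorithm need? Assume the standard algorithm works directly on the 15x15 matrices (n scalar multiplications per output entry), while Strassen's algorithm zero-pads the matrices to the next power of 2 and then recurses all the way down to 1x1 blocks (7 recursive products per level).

Matrix multiplication for 15x15 matrices:

Strassen's algorithm requires power-of-2 dimensions. Pad 15x15 to 16x16 (next power of 2).

Standard algorithm: 15^3 = 3375 multiplications
Strassen's algorithm: 7^(log2(16)) = 7^4 = 2401 multiplications
Savings: 3375 - 2401 = 974 multiplications

Standard: 3375 multiplications (15^3). Strassen: 2401 multiplications (7^4, after padding to 16x16). Strassen reduces 8 recursive multiplications to 7 at each level.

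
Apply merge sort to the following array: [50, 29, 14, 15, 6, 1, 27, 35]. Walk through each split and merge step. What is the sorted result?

Merge sort trace:

Split: [50, 29, 14, 15, 6, 1, 27, 35] -> [50, 29, 14, 15] and [6, 1, 27, 35]
  Split: [50, 29, 14, 15] -> [50, 29] and [14, 15]
    Split: [50, 29] -> [50] and [29]
    Merge: [50] + [29] -> [29, 50]
    Split: [14, 15] -> [14] and [15]
    Merge: [14] + [15] -> [14, 15]
  Merge: [29, 50] + [14, 15] -> [14, 15, 29, 50]
  Split: [6, 1, 27, 35] -> [6, 1] and [27, 35]
    Split: [6, 1] -> [6] and [1]
    Merge: [6] + [1] -> [1, 6]
    Split: [27, 35] -> [27] and [35]
    Merge: [27] + [35] -> [27, 35]
  Merge: [1, 6] + [27, 35] -> [1, 6, 27, 35]
Merge: [14, 15, 29, 50] + [1, 6, 27, 35] -> [1, 6, 14, 15, 27, 29, 35, 50]

Final sorted array: [1, 6, 14, 15, 27, 29, 35, 50]

The merge sort proceeds by recursively splitting the array and merging sorted halves.
After all merges, the sorted array is [1, 6, 14, 15, 27, 29, 35, 50].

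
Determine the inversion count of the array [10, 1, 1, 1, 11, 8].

Finding inversions in [10, 1, 1, 1, 11, 8]:

(0, 1): arr[0]=10 > arr[1]=1
(0, 2): arr[0]=10 > arr[2]=1
(0, 3): arr[0]=10 > arr[3]=1
(0, 5): arr[0]=10 > arr[5]=8
(4, 5): arr[4]=11 > arr[5]=8

Total inversions: 5

The array has 5 inversion(s): (0,1), (0,2), (0,3), (0,5), (4,5). Each pair (i,j) satisfies i < j and arr[i] > arr[j].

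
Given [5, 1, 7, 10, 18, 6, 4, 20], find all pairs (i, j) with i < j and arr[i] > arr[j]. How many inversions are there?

Finding inversions in [5, 1, 7, 10, 18, 6, 4, 20]:

(0, 1): arr[0]=5 > arr[1]=1
(0, 6): arr[0]=5 > arr[6]=4
(2, 5): arr[2]=7 > arr[5]=6
(2, 6): arr[2]=7 > arr[6]=4
(3, 5): arr[3]=10 > arr[5]=6
(3, 6): arr[3]=10 > arr[6]=4
(4, 5): arr[4]=18 > arr[5]=6
(4, 6): arr[4]=18 > arr[6]=4
(5, 6): arr[5]=6 > arr[6]=4

Total inversions: 9

The array has 9 inversion(s): (0,1), (0,6), (2,5), (2,6), (3,5), (3,6), (4,5), (4,6), (5,6). Each pair (i,j) satisfies i < j and arr[i] > arr[j].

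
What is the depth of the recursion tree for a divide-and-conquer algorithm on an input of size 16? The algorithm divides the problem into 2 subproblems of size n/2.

For divide and conquer with division factor 2:

Problem sizes at each level:
Level 0: 16
Level 1: 8
Level 2: 4
Level 3: 2
Level 4: 1

The root is level 0 and the size-1 base case is level 4 (the tree spans levels 0 through 4, i.e. 5 levels counting the root), so the depth is the number of divisions: log_2(16) = 4

The recursion tree depth is log_2(16) = 4. At each level, the problem size is divided by 2, so it takes 4 divisions to reduce to a base case of size 1. The algorithm makes 2 recursive calls at each level.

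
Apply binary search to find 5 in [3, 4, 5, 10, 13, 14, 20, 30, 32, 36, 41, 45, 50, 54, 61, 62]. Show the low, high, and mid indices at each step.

Binary search for 5 in [3, 4, 5, 10, 13, 14, 20, 30, 32, 36, 41, 45, 50, 54, 61, 62]:

lo=0, hi=15, mid=7, arr[mid]=30 -> 30 > 5, search left half
lo=0, hi=6, mid=3, arr[mid]=10 -> 10 > 5, search left half
lo=0, hi=2, mid=1, arr[mid]=4 -> 4 < 5, search right half
lo=2, hi=2, mid=2, arr[mid]=5 -> Found target at index 2!

Binary search finds 5 at index 2 after 4 comparisons. The search repeatedly halves the search space by comparing with the middle element.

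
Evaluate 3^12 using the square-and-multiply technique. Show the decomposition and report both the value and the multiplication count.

Computing 3^12 by squaring (build up from 3^1; each line after the first costs one multiplication):

3^1 = 3
3^2 = (3^1)^2 = 3^2 = 9
3^3 = 3 * 3^2 = 3 * 9 = 27
3^6 = (3^3)^2 = 27^2 = 729
3^12 = (3^6)^2 = 729^2 = 531441

Result: 531441
Multiplications needed: 4 (4 lines after 3^1)

3^12 = 531441. Using exponentiation by squaring, this requires 4 multiplications. The key idea: if the exponent is even, square the half-power; if odd, multiply by the base once.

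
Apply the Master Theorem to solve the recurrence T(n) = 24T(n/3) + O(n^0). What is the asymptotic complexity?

Master Theorem for T(n) = 24T(n/3) + O(n^0):

a = 24, b = 3, c = 0
log_b(a) = log_3(24) = 2.8928

Case 1: c = 0 < log_3(24) = 2.8928
T(n) = O(n^(log_3 24))

For T(n) = 24T(n/3) + O(n^0): log_3(24) = 2.8928. This is Case 1 of the Master Theorem (c < log_b(a), work dominated by leaves), giving O(n^(log_3 24)).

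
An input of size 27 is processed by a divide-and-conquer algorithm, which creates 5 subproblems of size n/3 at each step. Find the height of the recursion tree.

For divide and conquer with division factor 3:

Problem sizes at each level:
Level 0: 27
Level 1: 9
Level 2: 3
Level 3: 1

The root is level 0 and the size-1 base case is level 3 (the tree spans levels 0 through 3, i.e. 4 levels counting the root), so the depth is the number of divisions: log_3(27) = 3

The recursion tree depth is log_3(27) = 3. At each level, the problem size is divided by 3, so it takes 3 divisions to reduce to a base case of size 1. The algorithm makes 5 recursive calls at each level.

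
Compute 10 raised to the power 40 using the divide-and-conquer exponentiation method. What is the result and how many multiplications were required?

Computing 10^40 by squaring (build up from 10^1; each line after the first costs one multiplication):

10^1 = 10
10^2 = (10^1)^2 = 10^2 = 100
10^4 = (10^2)^2 = 100^2 = 10000
10^5 = 10 * 10^4 = 10 * 10000 = 100000
10^10 = (10^5)^2 = 100000^2 = 10000000000
10^20 = (10^10)^2 = 10000000000^2 = 100000000000000000000
10^40 = (10^20)^2 = 100000000000000000000^2 = 10000000000000000000000000000000000000000

Result: 10000000000000000000000000000000000000000
Multiplications needed: 6 (6 lines after 10^1)

10^40 = 10000000000000000000000000000000000000000. Using exponentiation by squaring, this requires 6 multiplications. The key idea: if the exponent is even, square the half-power; if odd, multiply by the base once.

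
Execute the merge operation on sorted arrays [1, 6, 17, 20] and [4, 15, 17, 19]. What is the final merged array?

Merging process:

Compare 1 vs 4: take 1 from left. Merged: [1]
Compare 6 vs 4: take 4 from right. Merged: [1, 4]
Compare 6 vs 15: take 6 from left. Merged: [1, 4, 6]
Compare 17 vs 15: take 15 from right. Merged: [1, 4, 6, 15]
Compare 17 vs 17: take 17 from left. Merged: [1, 4, 6, 15, 17]
Compare 20 vs 17: take 17 from right. Merged: [1, 4, 6, 15, 17, 17]
Compare 20 vs 19: take 19 from right. Merged: [1, 4, 6, 15, 17, 17, 19]
Append remaining from left: [20]. Merged: [1, 4, 6, 15, 17, 17, 19, 20]

Final merged array: [1, 4, 6, 15, 17, 17, 19, 20]
Total comparisons: 7

The merged array is [1, 4, 6, 15, 17, 17, 19, 20], requiring 7 comparisons. The merge step runs in O(n) time where n is the total number of elements.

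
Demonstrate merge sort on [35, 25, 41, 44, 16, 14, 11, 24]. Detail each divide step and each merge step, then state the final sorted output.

Merge sort trace:

Split: [35, 25, 41, 44, 16, 14, 11, 24] -> [35, 25, 41, 44] and [16, 14, 11, 24]
  Split: [35, 25, 41, 44] -> [35, 25] and [41, 44]
    Split: [35, 25] -> [35] and [25]
    Merge: [35] + [25] -> [25, 35]
    Split: [41, 44] -> [41] and [44]
    Merge: [41] + [44] -> [41, 44]
  Merge: [25, 35] + [41, 44] -> [25, 35, 41, 44]
  Split: [16, 14, 11, 24] -> [16, 14] and [11, 24]
    Split: [16, 14] -> [16] and [14]
    Merge: [16] + [14] -> [14, 16]
    Split: [11, 24] -> [11] and [24]
    Merge: [11] + [24] -> [11, 24]
  Merge: [14, 16] + [11, 24] -> [11, 14, 16, 24]
Merge: [25, 35, 41, 44] + [11, 14, 16, 24] -> [11, 14, 16, 24, 25, 35, 41, 44]

Final sorted array: [11, 14, 16, 24, 25, 35, 41, 44]

The merge sort proceeds by recursively splitting the array and merging sorted halves.
After all merges, the sorted array is [11, 14, 16, 24, 25, 35, 41, 44].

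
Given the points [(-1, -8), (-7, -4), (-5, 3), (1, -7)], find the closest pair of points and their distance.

Computing all pairwise distances among 4 points:

d((-1, -8), (-7, -4)) = 7.2111
d((-1, -8), (-5, 3)) = 11.7047
d((-1, -8), (1, -7)) = 2.2361 <-- minimum
d((-7, -4), (-5, 3)) = 7.2801
d((-7, -4), (1, -7)) = 8.544
d((-5, 3), (1, -7)) = 11.6619

Closest pair: (-1, -8) and (1, -7) with distance 2.2361

The closest pair is (-1, -8) and (1, -7) with Euclidean distance 2.2361. For 4 points, brute-force pairwise comparison is shown above. For large n, the divide-and-conquer algorithm (sort by x, recurse on halves, check the dividing strip) achieves O(n log n).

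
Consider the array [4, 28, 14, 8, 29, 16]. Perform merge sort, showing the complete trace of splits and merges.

Merge sort trace:

Split: [4, 28, 14, 8, 29, 16] -> [4, 28, 14] and [8, 29, 16]
  Split: [4, 28, 14] -> [4] and [28, 14]
    Split: [28, 14] -> [28] and [14]
    Merge: [28] + [14] -> [14, 28]
  Merge: [4] + [14, 28] -> [4, 14, 28]
  Split: [8, 29, 16] -> [8] and [29, 16]
    Split: [29, 16] -> [29] and [16]
    Merge: [29] + [16] -> [16, 29]
  Merge: [8] + [16, 29] -> [8, 16, 29]
Merge: [4, 14, 28] + [8, 16, 29] -> [4, 8, 14, 16, 28, 29]

Final sorted array: [4, 8, 14, 16, 28, 29]

The merge sort proceeds by recursively splitting the array and merging sorted halves.
After all merges, the sorted array is [4, 8, 14, 16, 28, 29].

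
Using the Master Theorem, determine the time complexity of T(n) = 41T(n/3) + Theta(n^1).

Master Theorem for T(n) = 41T(n/3) + O(n^1):

a = 41, b = 3, c = 1
log_b(a) = log_3(41) = 3.3802

Case 1: c = 1 < log_3(41) = 3.3802
T(n) = O(n^(log_3 41))

For T(n) = 41T(n/3) + O(n^1): log_3(41) = 3.3802. This is Case 1 of the Master Theorem (c < log_b(a), work dominated by leaves), giving O(n^(log_3 41)).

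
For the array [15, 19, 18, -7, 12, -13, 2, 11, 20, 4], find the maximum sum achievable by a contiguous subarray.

Using Kadane's algorithm on [15, 19, 18, -7, 12, -13, 2, 11, 20, 4]:

Scanning through the array:
Position 1 (value 19): max_ending_here = 34, max_so_far = 34
Position 2 (value 18): max_ending_here = 52, max_so_far = 52
Position 3 (value -7): max_ending_here = 45, max_so_far = 52
Position 4 (value 12): max_ending_here = 57, max_so_far = 57
Position 5 (value -13): max_ending_here = 44, max_so_far = 57
Position 6 (value 2): max_ending_here = 46, max_so_far = 57
Position 7 (value 11): max_ending_here = 57, max_so_far = 57
Position 8 (value 20): max_ending_here = 77, max_so_far = 77
Position 9 (value 4): max_ending_here = 81, max_so_far = 81

Maximum subarray: [15, 19, 18, -7, 12, -13, 2, 11, 20, 4]
Maximum sum: 81

The maximum subarray is [15, 19, 18, -7, 12, -13, 2, 11, 20, 4] with sum 81. This subarray runs from index 0 to index 9.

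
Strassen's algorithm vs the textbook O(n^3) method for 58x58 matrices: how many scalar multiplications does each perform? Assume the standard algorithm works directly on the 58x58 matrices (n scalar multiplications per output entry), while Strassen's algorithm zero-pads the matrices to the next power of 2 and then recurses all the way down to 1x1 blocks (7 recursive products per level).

Matrix multiplication for 58x58 matrices:

Strassen's algorithm requires power-of-2 dimensions. Pad 58x58 to 64x64 (next power of 2).

Standard algorithm: 58^3 = 195112 multiplications
Strassen's algorithm: 7^(log2(64)) = 7^6 = 117649 multiplications
Savings: 195112 - 117649 = 77463 multiplications

Standard: 195112 multiplications (58^3). Strassen: 117649 multiplications (7^6, after padding to 64x64). Strassen reduces 8 recursive multiplications to 7 at each level.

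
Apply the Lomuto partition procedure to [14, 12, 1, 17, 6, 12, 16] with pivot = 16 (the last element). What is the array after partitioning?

Lomuto partition with pivot = 16:

Initial array: [14, 12, 1, 17, 6, 12, 16]

arr[0]=14 <= 16: swap with position 0, array becomes [14, 12, 1, 17, 6, 12, 16]
arr[1]=12 <= 16: swap with position 1, array becomes [14, 12, 1, 17, 6, 12, 16]
arr[2]=1 <= 16: swap with position 2, array becomes [14, 12, 1, 17, 6, 12, 16]
arr[3]=17 > 16: no swap
arr[4]=6 <= 16: swap with position 3, array becomes [14, 12, 1, 6, 17, 12, 16]
arr[5]=12 <= 16: swap with position 4, array becomes [14, 12, 1, 6, 12, 17, 16]

Place pivot at position 5: [14, 12, 1, 6, 12, 16, 17]
Pivot position: 5

After partitioning with pivot 16, the array becomes [14, 12, 1, 6, 12, 16, 17]. The pivot is placed at index 5. All elements to the left of the pivot are <= 16, and all elements to the right are > 16.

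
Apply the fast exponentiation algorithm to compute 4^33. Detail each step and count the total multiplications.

Computing 4^33 by squaring (build up from 4^1; each line after the first costs one multiplication):

4^1 = 4
4^2 = (4^1)^2 = 4^2 = 16
4^4 = (4^2)^2 = 16^2 = 256
4^8 = (4^4)^2 = 256^2 = 65536
4^16 = (4^8)^2 = 65536^2 = 4294967296
4^32 = (4^16)^2 = 4294967296^2 = 18446744073709551616
4^33 = 4 * 4^32 = 4 * 18446744073709551616 = 73786976294838206464

Result: 73786976294838206464
Multiplications needed: 6 (6 lines after 4^1)

4^33 = 73786976294838206464. Using exponentiation by squaring, this requires 6 multiplications. The key idea: if the exponent is even, square the half-power; if odd, multiply by the base once.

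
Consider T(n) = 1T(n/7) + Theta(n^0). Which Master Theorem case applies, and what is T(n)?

Master Theorem for T(n) = 1T(n/7) + O(n^0):

a = 1, b = 7, c = 0
log_b(a) = log_7(1) = 0.0000

Case 2: c = 0 = log_7(1) = 0.0000
T(n) = O(n^0 log n) = O(log n)

For T(n) = 1T(n/7) + O(n^0): log_7(1) = 0.0000. This is Case 2 of the Master Theorem (c = log_b(a), equal work at all levels), giving O(log n).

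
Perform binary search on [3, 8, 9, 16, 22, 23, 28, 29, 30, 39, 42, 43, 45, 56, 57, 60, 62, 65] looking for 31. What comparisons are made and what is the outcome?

Binary search for 31 in [3, 8, 9, 16, 22, 23, 28, 29, 30, 39, 42, 43, 45, 56, 57, 60, 62, 65]:

lo=0, hi=17, mid=8, arr[mid]=30 -> 30 < 31, search right half
lo=9, hi=17, mid=13, arr[mid]=56 -> 56 > 31, search left half
lo=9, hi=12, mid=10, arr[mid]=42 -> 42 > 31, search left half
lo=9, hi=9, mid=9, arr[mid]=39 -> 39 > 31, search left half
lo=9 > hi=8, target 31 not found

Binary search determines that 31 is not in the array after 4 comparisons. The search space was exhausted without finding the target.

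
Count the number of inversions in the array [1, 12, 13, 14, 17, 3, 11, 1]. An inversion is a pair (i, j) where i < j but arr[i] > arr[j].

Finding inversions in [1, 12, 13, 14, 17, 3, 11, 1]:

(1, 5): arr[1]=12 > arr[5]=3
(1, 6): arr[1]=12 > arr[6]=11
(1, 7): arr[1]=12 > arr[7]=1
(2, 5): arr[2]=13 > arr[5]=3
(2, 6): arr[2]=13 > arr[6]=11
(2, 7): arr[2]=13 > arr[7]=1
(3, 5): arr[3]=14 > arr[5]=3
(3, 6): arr[3]=14 > arr[6]=11
(3, 7): arr[3]=14 > arr[7]=1
(4, 5): arr[4]=17 > arr[5]=3
(4, 6): arr[4]=17 > arr[6]=11
(4, 7): arr[4]=17 > arr[7]=1
(5, 7): arr[5]=3 > arr[7]=1
(6, 7): arr[6]=11 > arr[7]=1

Total inversions: 14

The array has 14 inversion(s): (1,5), (1,6), (1,7), (2,5), (2,6), (2,7), (3,5), (3,6), (3,7), (4,5), (4,6), (4,7), (5,7), (6,7). Each pair (i,j) satisfies i < j and arr[i] > arr[j].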